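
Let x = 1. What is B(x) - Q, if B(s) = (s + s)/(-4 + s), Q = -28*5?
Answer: 418/3 ≈ 139.33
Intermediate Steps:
Q = -140
B(s) = 2*s/(-4 + s) (B(s) = (2*s)/(-4 + s) = 2*s/(-4 + s))
B(x) - Q = 2*1/(-4 + 1) - 1*(-140) = 2*1/(-3) + 140 = 2*1*(-⅓) + 140 = -⅔ + 140 = 418/3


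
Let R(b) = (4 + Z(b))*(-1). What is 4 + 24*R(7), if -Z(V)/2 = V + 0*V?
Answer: 244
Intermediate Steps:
Z(V) = -2*V (Z(V) = -2*(V + 0*V) = -2*(V + 0) = -2*V)
R(b) = -4 + 2*b (R(b) = (4 - 2*b)*(-1) = -4 + 2*b)
4 + 24*R(7) = 4 + 24*(-4 + 2*7) = 4 + 24*(-4 + 14) = 4 + 24*10 = 4 + 240 = 244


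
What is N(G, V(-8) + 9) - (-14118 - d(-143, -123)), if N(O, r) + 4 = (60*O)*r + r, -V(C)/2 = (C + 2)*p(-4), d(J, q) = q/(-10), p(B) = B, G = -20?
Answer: 608873/10 ≈ 60887.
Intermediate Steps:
d(J, q) = -q/10 (d(J, q) = q*(-1/10) = -q/10)
V(C) = 16 + 8*C (V(C) = -2*(C + 2)*(-4) = -2*(2 + C)*(-4) = -2*(-8 - 4*C) = 16 + 8*C)
N(O, r) = -4 + r + 60*O*r (N(O, r) = -4 + ((60*O)*r + r) = -4 + (60*O*r + r) = -4 + (r + 60*O*r) = -4 + r + 60*O*r)
N(G, V(-8) + 9) - (-14118 - d(-143, -123)) = (-4 + ((16 + 8*(-8)) + 9) + 60*(-20)*((16 + 8*(-8)) + 9)) - (-14118 - (-1)*(-123)/10) = (-4 + ((16 - 64) + 9) + 60*(-20)*((16 - 64) + 9)) - (-14118 - 1*123/10) = (-4 + (-48 + 9) + 60*(-20)*(-48 + 9)) - (-14118 - 123/10) = (-4 - 39 + 60*(-20)*(-39)) - 1*(-141303/10) = (-4 - 39 + 46800) + 141303/10 = 46757 + 141303/10 = 608873/10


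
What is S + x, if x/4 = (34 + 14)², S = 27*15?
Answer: 9621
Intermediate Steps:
S = 405
x = 9216 (x = 4*(34 + 14)² = 4*48² = 4*2304 = 9216)
S + x = 405 + 9216 = 9621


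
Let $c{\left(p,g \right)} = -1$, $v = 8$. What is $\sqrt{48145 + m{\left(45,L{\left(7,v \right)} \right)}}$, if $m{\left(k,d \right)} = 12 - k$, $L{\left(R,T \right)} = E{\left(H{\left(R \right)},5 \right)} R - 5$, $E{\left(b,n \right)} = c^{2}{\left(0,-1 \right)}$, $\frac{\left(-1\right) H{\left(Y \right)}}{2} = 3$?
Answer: $4 \sqrt{3007} \approx 219.34$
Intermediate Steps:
$H{\left(Y \right)} = -6$ ($H{\left(Y \right)} = \left(-2\right) 3 = -6$)
$E{\left(b,n \right)} = 1$ ($E{\left(b,n \right)} = \left(-1\right)^{2} = 1$)
$L{\left(R,T \right)} = -5 + R$ ($L{\left(R,T \right)} = 1 R - 5 = R - 5 = -5 + R$)
$\sqrt{48145 + m{\left(45,L{\left(7,v \right)} \right)}} = \sqrt{48145 + \left(12 - 45\right)} = \sqrt{48145 - 33} = \sqrt{48112} = 4 \sqrt{3007}$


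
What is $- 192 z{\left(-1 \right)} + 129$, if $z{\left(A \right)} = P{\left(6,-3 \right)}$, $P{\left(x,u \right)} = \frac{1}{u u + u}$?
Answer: $97$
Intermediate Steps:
$P{\left(x,u \right)} = \frac{1}{u + u^{2}}$ ($P{\left(x,u \right)} = \frac{1}{u^{2} + u} = \frac{1}{u + u^{2}}$)
$z{\left(A \right)} = \frac{1}{6}$ ($z{\left(A \right)} = \frac{1}{\left(-3\right) \left(1 - 3\right)} = - \frac{1}{3 \left(-2\right)} = \left(- \frac{1}{3}\right) \left(- \frac{1}{2}\right) = \frac{1}{6}$)
$- 192 z{\left(-1 \right)} + 129 = \left(-192\right) \frac{1}{6} + 129 = -32 + 129 = 97$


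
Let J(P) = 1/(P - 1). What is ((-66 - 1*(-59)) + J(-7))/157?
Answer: -57/1256 ≈ -0.045382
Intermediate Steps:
J(P) = 1/(-1 + P)
((-66 - 1*(-59)) + J(-7))/157 = ((-66 - 1*(-59)) + 1/(-1 - 7))/157 = ((-66 + 59) + 1/(-8))/157 = (-7 - 1/8)/157 = (1/157)*(-57/8) = -57/1256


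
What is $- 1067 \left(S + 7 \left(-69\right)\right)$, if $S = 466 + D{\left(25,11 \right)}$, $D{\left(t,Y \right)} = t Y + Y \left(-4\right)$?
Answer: $-228338$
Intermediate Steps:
$D{\left(t,Y \right)} = - 4 Y + Y t$ ($D{\left(t,Y \right)} = Y t - 4 Y = - 4 Y + Y t$)
$S = 697$ ($S = 466 + 11 \left(-4 + 25\right) = 466 + 11 \cdot 21 = 466 + 231 = 697$)
$- 1067 \left(S + 7 \left(-69\right)\right) = - 1067 \left(697 + 7 \left(-69\right)\right) = - 1067 \left(697 - 483\right) = \left(-1067\right) 214 = -228338$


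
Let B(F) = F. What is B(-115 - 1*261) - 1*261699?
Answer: -262075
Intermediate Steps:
B(-115 - 1*261) - 1*261699 = (-115 - 1*261) - 1*261699 = (-115 - 261) - 261699 = -376 - 261699 = -262075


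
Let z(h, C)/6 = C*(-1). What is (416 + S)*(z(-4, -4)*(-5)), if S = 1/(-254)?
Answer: -6339780/127 ≈ -49920.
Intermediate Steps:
S = -1/254 ≈ -0.0039370
z(h, C) = -6*C (z(h, C) = 6*(C*(-1)) = 6*(-C) = -6*C)
(416 + S)*(z(-4, -4)*(-5)) = (416 - 1/254)*(-6*(-4)*(-5)) = 105663*(24*(-5))/254 = (105663/254)*(-120) = -6339780/127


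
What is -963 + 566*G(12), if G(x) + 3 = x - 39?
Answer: -17943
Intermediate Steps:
G(x) = -42 + x (G(x) = -3 + (x - 39) = -3 + (-39 + x) = -42 + x)
-963 + 566*G(12) = -963 + 566*(-42 + 12) = -963 + 566*(-30) = -963 - 16980 = -17943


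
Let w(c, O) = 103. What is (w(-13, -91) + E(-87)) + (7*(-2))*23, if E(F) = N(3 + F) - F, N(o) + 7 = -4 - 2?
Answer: -145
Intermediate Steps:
N(o) = -13 (N(o) = -7 + (-4 - 2) = -7 - 6 = -13)
E(F) = -13 - F
(w(-13, -91) + E(-87)) + (7*(-2))*23 = (103 + (-13 - 1*(-87))) + (7*(-2))*23 = (103 + (-13 + 87)) - 14*23 = (103 + 74) - 322 = 177 - 322 = -145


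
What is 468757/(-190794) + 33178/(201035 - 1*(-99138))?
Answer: -134378031629/57271207362 ≈ -2.3463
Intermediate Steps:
468757/(-190794) + 33178/(201035 - 1*(-99138)) = 468757*(-1/190794) + 33178/(201035 + 99138) = -468757/190794 + 33178/300173 = -134378031629/57271207362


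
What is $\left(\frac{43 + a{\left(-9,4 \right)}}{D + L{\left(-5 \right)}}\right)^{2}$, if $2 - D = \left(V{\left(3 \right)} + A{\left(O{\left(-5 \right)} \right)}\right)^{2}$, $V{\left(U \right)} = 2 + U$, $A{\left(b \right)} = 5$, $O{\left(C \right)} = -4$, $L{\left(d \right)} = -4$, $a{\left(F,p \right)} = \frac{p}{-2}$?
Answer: $\frac{1681}{10404} \approx 0.16157$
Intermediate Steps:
$a{\left(F,p \right)} = - \frac{p}{2}$ ($a{\left(F,p \right)} = p \left(- \frac{1}{2}\right) = - \frac{p}{2}$)
$D = -98$ ($D = 2 - \left(\left(2 + 3\right) + 5\right)^{2} = 2 - \left(5 + 5\right)^{2} = 2 - 10^{2} = 2 - 100 = -98$)
$\left(\frac{43 + a{\left(-9,4 \right)}}{D + L{\left(-5 \right)}}\right)^{2} = \left(\frac{43 - 2}{-98 - 4}\right)^{2} = \left(\frac{43 - 2}{-102}\right)^{2} = \left(41 \left(- \frac{1}{102}\right)\right)^{2} = \left(- \frac{41}{102}\right)^{2} = \frac{1681}{10404}$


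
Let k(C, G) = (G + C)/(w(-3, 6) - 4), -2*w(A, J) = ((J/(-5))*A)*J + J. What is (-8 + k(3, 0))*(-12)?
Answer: 8724/89 ≈ 98.022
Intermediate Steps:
w(A, J) = -J/2 + A*J**2/10 (w(A, J) = -(((J/(-5))*A)*J + J)/2 = -(((J*(-1/5))*A)*J + J)/2 = -(((-J/5)*A)*J + J)/2 = -((-A*J/5)*J + J)/2 = -(-A*J**2/5 + J)/2 = -(J - A*J**2/5)/2 = -J/2 + A*J**2/10)
k(C, G) = -5*C/89 - 5*G/89 (k(C, G) = (G + C)/((1/10)*6*(-5 - 3*6) - 4) = (C + G)/((1/10)*6*(-5 - 18) - 4) = (C + G)/((1/10)*6*(-23) - 4) = (C + G)/(-69/5 - 4) = (C + G)/(-89/5) = (C + G)*(-5/89) = -5*C/89 - 5*G/89)
(-8 + k(3, 0))*(-12) = (-8 + (-5/89*3 - 5/89*0))*(-12) = (-8 + (-15/89 + 0))*(-12) = (-8 - 15/89)*(-12) = -727/89*(-12) = 8724/89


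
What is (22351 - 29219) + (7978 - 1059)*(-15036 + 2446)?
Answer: -87117078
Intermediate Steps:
(22351 - 29219) + (7978 - 1059)*(-15036 + 2446) = -6868 + 6919*(-12590) = -6868 - 87110210 = -87117078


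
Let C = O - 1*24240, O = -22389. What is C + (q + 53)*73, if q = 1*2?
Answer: -42614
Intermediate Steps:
q = 2
C = -46629 (C = -22389 - 1*24240 = -22389 - 24240 = -46629)
C + (q + 53)*73 = -46629 + (2 + 53)*73 = -46629 + 55*73 = -46629 + 4015 = -42614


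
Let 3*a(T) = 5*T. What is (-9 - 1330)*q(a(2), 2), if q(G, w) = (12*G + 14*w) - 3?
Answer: -87035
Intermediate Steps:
a(T) = 5*T/3 (a(T) = (5*T)/3 = 5*T/3)
q(G, w) = -3 + 12*G + 14*w
(-9 - 1330)*q(a(2), 2) = (-9 - 1330)*(-3 + 12*((5/3)*2) + 14*2) = -1339*(-3 + 12*(10/3) + 28) = -1339*(-3 + 40 + 28) = -1339*65 = -87035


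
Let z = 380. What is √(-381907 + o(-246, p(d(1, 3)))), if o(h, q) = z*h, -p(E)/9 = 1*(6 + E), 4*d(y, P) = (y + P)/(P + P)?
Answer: I*√475387 ≈ 689.48*I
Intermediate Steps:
d(y, P) = (P + y)/(8*P) (d(y, P) = ((y + P)/(P + P))/4 = ((P + y)/((2*P)))/4 = ((P + y)*(1/(2*P)))/4 = ((P + y)/(2*P))/4 = (P + y)/(8*P))
p(E) = -54 - 9*E (p(E) = -9*(6 + E) = -54 - 9*E)
o(h, q) = 380*h
√(-381907 + o(-246, p(d(1, 3)))) = √(-381907 + 380*(-246)) = √(-381907 - 93480) = √(-475387) = I*√475387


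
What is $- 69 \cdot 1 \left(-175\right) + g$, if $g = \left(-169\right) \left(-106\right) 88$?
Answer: $1588507$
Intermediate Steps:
$g = 1576432$ ($g = 17914 \cdot 88 = 1576432$)
$- 69 \cdot 1 \left(-175\right) + g = - 69 \cdot 1 \left(-175\right) + 1576432 = \left(-69\right) \left(-175\right) + 1576432 = 12075 + 1576432 = 1588507$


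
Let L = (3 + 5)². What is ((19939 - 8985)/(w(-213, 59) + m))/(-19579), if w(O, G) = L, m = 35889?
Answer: -10954/703923787 ≈ -1.5561e-5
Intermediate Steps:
L = 64 (L = 8² = 64)
w(O, G) = 64
((19939 - 8985)/(w(-213, 59) + m))/(-19579) = ((19939 - 8985)/(64 + 35889))/(-19579) = (10954/35953)*(-1/19579) = -10954/703923787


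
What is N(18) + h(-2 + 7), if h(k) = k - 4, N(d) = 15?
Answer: 16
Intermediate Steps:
h(k) = -4 + k
N(18) + h(-2 + 7) = 15 + (-4 + (-2 + 7)) = 15 + (-4 + 5) = 15 + 1 = 16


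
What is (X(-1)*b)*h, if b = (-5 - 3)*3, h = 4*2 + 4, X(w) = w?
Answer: 288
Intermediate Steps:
h = 12 (h = 8 + 4 = 12)
b = -24 (b = -8*3 = -24)
(X(-1)*b)*h = -1*(-24)*12 = 24*12 = 288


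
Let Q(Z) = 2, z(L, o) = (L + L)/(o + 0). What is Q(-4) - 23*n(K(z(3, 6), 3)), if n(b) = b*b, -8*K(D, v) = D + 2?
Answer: -79/64 ≈ -1.2344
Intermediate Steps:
z(L, o) = 2*L/o (z(L, o) = (2*L)/o = 2*L/o)
K(D, v) = -¼ - D/8 (K(D, v) = -(D + 2)/8 = -(2 + D)/8 = -¼ - D/8)
n(b) = b²
Q(-4) - 23*n(K(z(3, 6), 3)) = 2 - 23*(-¼ - 3/(4*6))² = 2 - 23*(-¼ - ⅛*1)² = 2 - 23*(-¼ - ⅛)² = 2 - 23*(-3/8)² = 2 - 23*9/64 = 2 - 207/64 = -79/64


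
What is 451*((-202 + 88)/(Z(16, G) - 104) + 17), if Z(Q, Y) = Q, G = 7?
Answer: 33005/4 ≈ 8251.3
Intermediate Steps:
451*((-202 + 88)/(Z(16, G) - 104) + 17) = 451*((-202 + 88)/(16 - 104) + 17) = 451*(-114/(-88) + 17) = 451*(-114*(-1/88) + 17) = 451*(57/44 + 17) = 451*(805/44) = 33005/4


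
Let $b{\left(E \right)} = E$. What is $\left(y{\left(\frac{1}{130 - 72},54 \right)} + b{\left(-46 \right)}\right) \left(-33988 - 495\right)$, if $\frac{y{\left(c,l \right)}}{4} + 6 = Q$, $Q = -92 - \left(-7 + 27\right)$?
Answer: $17862194$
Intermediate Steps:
$Q = -112$ ($Q = -92 - 20 = -112$)
$y{\left(c,l \right)} = -472$ ($y{\left(c,l \right)} = -24 + 4 \left(-112\right) = -24 - 448 = -472$)
$\left(y{\left(\frac{1}{130 - 72},54 \right)} + b{\left(-46 \right)}\right) \left(-33988 - 495\right) = \left(-472 - 46\right) \left(-33988 - 495\right) = \left(-518\right) \left(-34483\right) = 17862194$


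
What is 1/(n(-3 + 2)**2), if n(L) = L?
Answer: 1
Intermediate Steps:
1/(n(-3 + 2)**2) = 1/((-3 + 2)**2) = 1/((-1)**2) = 1/1 = 1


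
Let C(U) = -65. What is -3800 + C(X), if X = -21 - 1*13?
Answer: -3865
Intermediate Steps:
X = -34 (X = -21 - 13 = -34)
-3800 + C(X) = -3800 - 65 = -3865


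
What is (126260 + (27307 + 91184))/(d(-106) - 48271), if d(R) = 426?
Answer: -244751/47845 ≈ -5.1155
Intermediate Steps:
(126260 + (27307 + 91184))/(d(-106) - 48271) = (126260 + (27307 + 91184))/(426 - 48271) = (126260 + 118491)/(-47845) = 244751*(-1/47845) = -244751/47845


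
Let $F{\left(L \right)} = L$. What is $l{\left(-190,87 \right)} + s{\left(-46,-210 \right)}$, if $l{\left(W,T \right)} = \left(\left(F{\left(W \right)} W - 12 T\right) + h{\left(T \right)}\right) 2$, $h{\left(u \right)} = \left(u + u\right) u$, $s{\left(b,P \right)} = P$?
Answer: $100178$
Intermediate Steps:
$h{\left(u \right)} = 2 u^{2}$ ($h{\left(u \right)} = 2 u u = 2 u^{2}$)
$l{\left(W,T \right)} = - 24 T + 2 W^{2} + 4 T^{2}$ ($l{\left(W,T \right)} = \left(\left(W W - 12 T\right) + 2 T^{2}\right) 2 = \left(\left(W^{2} - 12 T\right) + 2 T^{2}\right) 2 = \left(W^{2} - 12 T + 2 T^{2}\right) 2 = - 24 T + 2 W^{2} + 4 T^{2}$)
$l{\left(-190,87 \right)} + s{\left(-46,-210 \right)} = \left(\left(-24\right) 87 + 2 \left(-190\right)^{2} + 4 \cdot 87^{2}\right) - 210 = \left(-2088 + 2 \cdot 36100 + 4 \cdot 7569\right) - 210 = \left(-2088 + 72200 + 30276\right) - 210 = 100388 - 210 = 100178$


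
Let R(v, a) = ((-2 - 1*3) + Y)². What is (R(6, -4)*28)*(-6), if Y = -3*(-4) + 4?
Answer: -20328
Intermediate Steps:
Y = 16 (Y = 12 + 4 = 16)
R(v, a) = 121 (R(v, a) = ((-2 - 1*3) + 16)² = ((-2 - 3) + 16)² = (-5 + 16)² = 11² = 121)
(R(6, -4)*28)*(-6) = (121*28)*(-6) = 3388*(-6) = -20328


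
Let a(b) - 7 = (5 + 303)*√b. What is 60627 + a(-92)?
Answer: 60634 + 616*I*√23 ≈ 60634.0 + 2954.2*I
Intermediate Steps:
a(b) = 7 + 308*√b (a(b) = 7 + (5 + 303)*√b = 7 + 308*√b)
60627 + a(-92) = 60627 + (7 + 308*√(-92)) = 60627 + (7 + 308*(2*I*√23)) = 60627 + (7 + 616*I*√23) = 60634 + 616*I*√23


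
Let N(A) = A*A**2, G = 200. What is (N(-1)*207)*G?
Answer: -41400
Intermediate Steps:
N(A) = A**3
(N(-1)*207)*G = ((-1)**3*207)*200 = -1*207*200 = -207*200 = -41400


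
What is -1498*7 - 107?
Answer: -10593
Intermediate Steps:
-1498*7 - 107 = -107*98 - 107 = -10486 - 107 = -10593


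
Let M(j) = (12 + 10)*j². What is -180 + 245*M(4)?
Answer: 86060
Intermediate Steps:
M(j) = 22*j²
-180 + 245*M(4) = -180 + 245*(22*4²) = -180 + 245*(22*16) = -180 + 245*352 = -180 + 86240 = 86060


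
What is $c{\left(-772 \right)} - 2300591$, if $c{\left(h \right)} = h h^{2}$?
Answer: $-462400239$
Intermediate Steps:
$c{\left(h \right)} = h^{3}$
$c{\left(-772 \right)} - 2300591 = \left(-772\right)^{3} - 2300591 = -460099648 - 2300591 = -462400239$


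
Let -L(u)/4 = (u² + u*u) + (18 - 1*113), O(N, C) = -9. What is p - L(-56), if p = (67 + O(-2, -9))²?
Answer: 28072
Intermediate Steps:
L(u) = 380 - 8*u² (L(u) = -4*((u² + u*u) + (18 - 1*113)) = -4*((u² + u²) + (18 - 113)) = -4*(2*u² - 95) = -4*(-95 + 2*u²) = 380 - 8*u²)
p = 3364 (p = (67 - 9)² = 58² = 3364)
p - L(-56) = 3364 - (380 - 8*(-56)²) = 3364 - (380 - 8*3136) = 3364 - (380 - 25088) = 3364 - 1*(-24708) = 3364 + 24708 = 28072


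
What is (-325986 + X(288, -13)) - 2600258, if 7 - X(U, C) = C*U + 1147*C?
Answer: -2907582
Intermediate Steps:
X(U, C) = 7 - 1147*C - C*U (X(U, C) = 7 - (C*U + 1147*C) = 7 - (1147*C + C*U) = 7 + (-1147*C - C*U) = 7 - 1147*C - C*U)
(-325986 + X(288, -13)) - 2600258 = (-325986 + (7 - 1147*(-13) - 1*(-13)*288)) - 2600258 = (-325986 + (7 + 14911 + 3744)) - 2600258 = (-325986 + 18662) - 2600258 = -307324 - 2600258 = -2907582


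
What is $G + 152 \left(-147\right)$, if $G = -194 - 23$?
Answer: $-22561$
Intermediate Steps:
$G = -217$ ($G = -194 - 23 = -217$)
$G + 152 \left(-147\right) = -217 + 152 \left(-147\right) = -217 - 22344 = -22561$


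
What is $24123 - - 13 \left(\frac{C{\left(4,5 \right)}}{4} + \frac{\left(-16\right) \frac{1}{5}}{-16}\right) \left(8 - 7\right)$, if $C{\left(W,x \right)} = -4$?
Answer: $\frac{120563}{5} \approx 24113.0$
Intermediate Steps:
$24123 - - 13 \left(\frac{C{\left(4,5 \right)}}{4} + \frac{\left(-16\right) \frac{1}{5}}{-16}\right) \left(8 - 7\right) = 24123 - - 13 \left(- \frac{4}{4} + \frac{\left(-16\right) \frac{1}{5}}{-16}\right) \left(8 - 7\right) = 24123 - - 13 \left(\left(-4\right) \frac{1}{4} + \left(-16\right) \frac{1}{5} \left(- \frac{1}{16}\right)\right) \left(8 - 7\right) = 24123 - - 13 \left(-1 - - \frac{1}{5}\right) 1 = 24123 - - 13 \left(-1 + \frac{1}{5}\right) 1 = 24123 - \left(-13\right) \left(- \frac{4}{5}\right) 1 = 24123 - \frac{52}{5} \cdot 1 = 24123 - \frac{52}{5} = \frac{120563}{5}$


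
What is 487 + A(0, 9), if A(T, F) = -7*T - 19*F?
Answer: 316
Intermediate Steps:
A(T, F) = -19*F - 7*T
487 + A(0, 9) = 487 + (-19*9 - 7*0) = 487 + (-171 + 0) = 487 - 171 = 316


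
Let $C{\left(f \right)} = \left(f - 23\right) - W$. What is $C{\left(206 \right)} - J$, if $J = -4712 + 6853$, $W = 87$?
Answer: $-2045$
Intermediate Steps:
$C{\left(f \right)} = -110 + f$ ($C{\left(f \right)} = \left(f - 23\right) - 87 = \left(-23 + f\right) - 87 = -110 + f$)
$J = 2141$
$C{\left(206 \right)} - J = \left(-110 + 206\right) - 2141 = 96 - 2141 = -2045$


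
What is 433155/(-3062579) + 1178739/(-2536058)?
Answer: -4708487510871/7766877973582 ≈ -0.60623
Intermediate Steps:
433155/(-3062579) + 1178739/(-2536058) = 433155*(-1/3062579) + 1178739*(-1/2536058) = -433155/3062579 - 1178739/2536058 = -4708487510871/7766877973582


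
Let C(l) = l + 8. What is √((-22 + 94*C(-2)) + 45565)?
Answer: 3*√5123 ≈ 214.73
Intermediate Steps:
C(l) = 8 + l
√((-22 + 94*C(-2)) + 45565) = √((-22 + 94*(8 - 2)) + 45565) = √((-22 + 94*6) + 45565) = √((-22 + 564) + 45565) = √(542 + 45565) = √46107 = 3*√5123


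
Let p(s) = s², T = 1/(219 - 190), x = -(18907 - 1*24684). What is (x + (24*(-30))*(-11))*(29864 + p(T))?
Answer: 344008715625/841 ≈ 4.0905e+8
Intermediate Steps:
x = 5777 (x = -(18907 - 24684) = -1*(-5777) = 5777)
T = 1/29 ≈ 0.034483
(x + (24*(-30))*(-11))*(29864 + p(T)) = (5777 + (24*(-30))*(-11))*(29864 + (1/29)²) = (5777 - 720*(-11))*(29864 + 1/841) = (5777 + 7920)*(25115625/841) = 13697*(25115625/841) = 344008715625/841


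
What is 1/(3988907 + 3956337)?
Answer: 1/7945244 ≈ 1.2586e-7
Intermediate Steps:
1/(3988907 + 3956337) = 1/7945244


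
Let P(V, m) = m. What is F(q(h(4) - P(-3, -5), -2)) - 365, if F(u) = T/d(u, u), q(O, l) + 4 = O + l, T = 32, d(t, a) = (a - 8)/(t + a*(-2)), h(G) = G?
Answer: -1729/5 ≈ -345.80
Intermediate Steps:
d(t, a) = (-8 + a)/(t - 2*a)
q(O, l) = -4 + O + l (q(O, l) = -4 + (O + l) = -4 + O + l)
F(u) = 32*u/(8 - u) (F(u) = 32/(((8 - u)/(-u + 2*u))) = 32/(((8 - u)/u)) = 32*(u/(8 - u)) = 32*u/(8 - u))
F(q(h(4) - P(-3, -5), -2)) - 365 = -32*(-4 + (4 - 1*(-5)) - 2)/(-8 + (-4 + (4 - 1*(-5)) - 2)) - 365 = -32*(-4 + (4 + 5) - 2)/(-8 + (-4 + (4 + 5) - 2)) - 365 = -32*(-4 + 9 - 2)/(-8 + (-4 + 9 - 2)) - 365 = -32*3/(-8 + 3) - 365 = -32*3/(-5) - 365 = -32*3*(-⅕) - 365 = 96/5 - 365 = -1729/5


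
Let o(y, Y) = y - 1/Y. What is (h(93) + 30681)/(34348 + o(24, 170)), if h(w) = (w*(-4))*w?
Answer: -22950/201491 ≈ -0.11390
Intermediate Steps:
h(w) = -4*w² (h(w) = (-4*w)*w = -4*w²)
(h(93) + 30681)/(34348 + o(24, 170)) = (-4*93² + 30681)/(34348 + (24 - 1/170)) = (-4*8649 + 30681)/(34348 + (24 - 1*1/170)) = (-34596 + 30681)/(34348 + (24 - 1/170)) = -3915/(34348 + 4079/170) = -3915/5843239/170 = -3915*170/5843239 = -22950/201491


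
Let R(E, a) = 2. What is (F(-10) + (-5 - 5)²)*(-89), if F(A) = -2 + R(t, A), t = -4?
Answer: -8900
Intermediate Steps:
F(A) = 0 (F(A) = -2 + 2 = 0)
(F(-10) + (-5 - 5)²)*(-89) = (0 + (-5 - 5)²)*(-89) = (0 + (-10)²)*(-89) = (0 + 100)*(-89) = 100*(-89) = -8900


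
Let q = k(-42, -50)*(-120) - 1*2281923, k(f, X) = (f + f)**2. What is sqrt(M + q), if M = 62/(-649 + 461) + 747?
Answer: I*sqrt(27638091970)/94 ≈ 1768.6*I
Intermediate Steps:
k(f, X) = 4*f**2 (k(f, X) = (2*f)**2 = 4*f**2)
M = 70187/94 (M = 62/(-188) + 747 = -1/188*62 + 747 = -31/94 + 747 = 70187/94 ≈ 746.67)
q = -3128643 (q = (4*(-42)**2)*(-120) - 1*2281923 = (4*1764)*(-120) - 2281923 = 7056*(-120) - 2281923 = -846720 - 2281923 = -3128643)
sqrt(M + q) = sqrt(70187/94 - 3128643) = sqrt(-294022255/94) = I*sqrt(27638091970)/94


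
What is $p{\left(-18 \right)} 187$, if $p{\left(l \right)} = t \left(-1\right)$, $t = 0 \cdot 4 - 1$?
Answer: $187$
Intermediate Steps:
$t = -1$ ($t = 0 - 1 = -1$)
$p{\left(l \right)} = 1$ ($p{\left(l \right)} = \left(-1\right) \left(-1\right) = 1$)
$p{\left(-18 \right)} 187 = 1 \cdot 187 = 187$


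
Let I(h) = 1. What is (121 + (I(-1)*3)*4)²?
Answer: 17689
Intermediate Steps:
(121 + (I(-1)*3)*4)² = (121 + (1*3)*4)² = (121 + 3*4)² = (121 + 12)² = 133² = 17689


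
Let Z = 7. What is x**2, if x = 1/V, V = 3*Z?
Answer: 1/441 ≈ 0.0022676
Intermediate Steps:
V = 21 (V = 3*7 = 21)
x = 1/21 ≈ 0.047619
x**2 = (1/21)**2 = 1/441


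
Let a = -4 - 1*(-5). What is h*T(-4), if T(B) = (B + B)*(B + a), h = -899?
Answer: -21576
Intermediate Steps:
a = 1 (a = -4 + 5 = 1)
T(B) = 2*B*(1 + B) (T(B) = (B + B)*(B + 1) = (2*B)*(1 + B) = 2*B*(1 + B))
h*T(-4) = -1798*(-4)*(1 - 4) = -1798*(-4)*(-3) = -899*24 = -21576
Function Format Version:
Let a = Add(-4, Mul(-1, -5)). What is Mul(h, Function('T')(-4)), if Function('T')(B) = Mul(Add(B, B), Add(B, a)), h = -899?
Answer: -21576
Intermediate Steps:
a = 1 (a = Add(-4, 5) = 1)
Function('T')(B) = Mul(2, B, Add(1, B)) (Function('T')(B) = Mul(Add(B, B), Add(B, 1)) = Mul(Mul(2, B), Add(1, B)) = Mul(2, B, Add(1, B)))
Mul(h, Function('T')(-4)) = Mul(-899, Mul(2, -4, Add(1, -4))) = Mul(-899, Mul(2, -4, -3)) = Mul(-899, 24) = -21576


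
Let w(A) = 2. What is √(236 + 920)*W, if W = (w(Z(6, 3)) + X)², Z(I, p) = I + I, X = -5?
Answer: 306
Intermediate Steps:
Z(I, p) = 2*I
W = 9 (W = (2 - 5)² = (-3)² = 9)
√(236 + 920)*W = √(236 + 920)*9 = √1156*9 = 34*9 = 306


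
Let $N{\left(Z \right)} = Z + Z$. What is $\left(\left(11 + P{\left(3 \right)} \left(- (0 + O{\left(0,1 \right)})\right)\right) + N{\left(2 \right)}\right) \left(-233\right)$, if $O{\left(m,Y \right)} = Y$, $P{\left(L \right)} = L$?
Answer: $-2796$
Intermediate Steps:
$N{\left(Z \right)} = 2 Z$
$\left(\left(11 + P{\left(3 \right)} \left(- (0 + O{\left(0,1 \right)})\right)\right) + N{\left(2 \right)}\right) \left(-233\right) = \left(\left(11 + 3 \left(- (0 + 1)\right)\right) + 2 \cdot 2\right) \left(-233\right) = \left(\left(11 + 3 \left(\left(-1\right) 1\right)\right) + 4\right) \left(-233\right) = \left(\left(11 + 3 \left(-1\right)\right) + 4\right) \left(-233\right) = \left(\left(11 - 3\right) + 4\right) \left(-233\right) = \left(8 + 4\right) \left(-233\right) = 12 \left(-233\right) = -2796$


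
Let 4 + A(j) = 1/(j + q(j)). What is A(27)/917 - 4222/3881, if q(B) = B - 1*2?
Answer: -202125215/185061604 ≈ -1.0922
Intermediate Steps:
q(B) = -2 + B (q(B) = B - 2 = -2 + B)
A(j) = -4 + 1/(-2 + 2*j) (A(j) = -4 + 1/(j + (-2 + j)) = -4 + 1/(-2 + 2*j))
A(27)/917 - 4222/3881 = ((9 - 8*27)/(2*(-1 + 27)))/917 - 4222/3881 = ((½)*(9 - 216)/26)*(1/917) - 4222*1/3881 = ((½)*(1/26)*(-207))*(1/917) - 4222/3881 = -207/52*1/917 - 4222/3881 = -207/47684 - 4222/3881 = -202125215/185061604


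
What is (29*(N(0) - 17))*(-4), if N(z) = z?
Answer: 1972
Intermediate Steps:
(29*(N(0) - 17))*(-4) = (29*(0 - 17))*(-4) = (29*(-17))*(-4) = -493*(-4) = 1972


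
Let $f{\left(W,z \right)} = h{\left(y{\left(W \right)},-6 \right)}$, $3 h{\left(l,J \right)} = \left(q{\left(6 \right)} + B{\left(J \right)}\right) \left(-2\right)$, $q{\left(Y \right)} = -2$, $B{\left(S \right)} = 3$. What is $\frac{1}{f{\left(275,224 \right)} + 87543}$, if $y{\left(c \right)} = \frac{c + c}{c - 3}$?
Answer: $\frac{3}{262627} \approx 1.1423 \cdot 10^{-5}$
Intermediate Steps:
$y{\left(c \right)} = \frac{2 c}{-3 + c}$
$h{\left(l,J \right)} = - \frac{2}{3}$ ($h{\left(l,J \right)} = \frac{\left(-2 + 3\right) \left(-2\right)}{3} = \frac{1 \left(-2\right)}{3} = \frac{1}{3} \left(-2\right) = - \frac{2}{3}$)
$f{\left(W,z \right)} = - \frac{2}{3}$
$\frac{1}{f{\left(275,224 \right)} + 87543} = \frac{1}{- \frac{2}{3} + 87543} = \frac{1}{\frac{262627}{3}} = \frac{3}{262627}$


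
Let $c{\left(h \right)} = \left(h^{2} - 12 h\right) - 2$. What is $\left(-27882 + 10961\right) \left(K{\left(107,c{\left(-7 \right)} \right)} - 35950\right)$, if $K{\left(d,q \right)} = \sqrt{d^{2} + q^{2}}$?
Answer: $608309950 - 16921 \sqrt{28610} \approx 6.0545 \cdot 10^{8}$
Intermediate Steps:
$c{\left(h \right)} = -2 + h^{2} - 12 h$
$\left(-27882 + 10961\right) \left(K{\left(107,c{\left(-7 \right)} \right)} - 35950\right) = \left(-27882 + 10961\right) \left(\sqrt{107^{2} + \left(-2 + \left(-7\right)^{2} - -84\right)^{2}} - 35950\right) = - 16921 \left(\sqrt{11449 + \left(-2 + 49 + 84\right)^{2}} - 35950\right) = - 16921 \left(\sqrt{11449 + 131^{2}} - 35950\right) = - 16921 \left(\sqrt{11449 + 17161} - 35950\right) = - 16921 \left(\sqrt{28610} - 35950\right) = - 16921 \left(-35950 + \sqrt{28610}\right) = 608309950 - 16921 \sqrt{28610}$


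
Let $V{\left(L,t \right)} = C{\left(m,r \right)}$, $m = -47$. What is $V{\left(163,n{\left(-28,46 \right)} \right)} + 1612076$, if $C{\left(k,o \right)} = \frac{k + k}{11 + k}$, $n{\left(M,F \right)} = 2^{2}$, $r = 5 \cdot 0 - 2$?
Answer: $\frac{29017415}{18} \approx 1.6121 \cdot 10^{6}$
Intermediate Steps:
$r = -2$ ($r = 0 - 2 = -2$)
$n{\left(M,F \right)} = 4$
$C{\left(k,o \right)} = \frac{2 k}{11 + k}$
$V{\left(L,t \right)} = \frac{47}{18}$ ($V{\left(L,t \right)} = 2 \left(-47\right) \frac{1}{11 - 47} = 2 \left(-47\right) \frac{1}{-36} = 2 \left(-47\right) \left(- \frac{1}{36}\right) = \frac{47}{18}$)
$V{\left(163,n{\left(-28,46 \right)} \right)} + 1612076 = \frac{47}{18} + 1612076 = \frac{29017415}{18}$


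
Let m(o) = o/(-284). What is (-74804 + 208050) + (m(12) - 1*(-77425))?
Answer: 14957638/71 ≈ 2.1067e+5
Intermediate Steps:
m(o) = -o/284 (m(o) = o*(-1/284) = -o/284)
(-74804 + 208050) + (m(12) - 1*(-77425)) = (-74804 + 208050) + (-1/284*12 - 1*(-77425)) = 133246 + (-3/71 + 77425) = 133246 + 5497172/71 = 14957638/71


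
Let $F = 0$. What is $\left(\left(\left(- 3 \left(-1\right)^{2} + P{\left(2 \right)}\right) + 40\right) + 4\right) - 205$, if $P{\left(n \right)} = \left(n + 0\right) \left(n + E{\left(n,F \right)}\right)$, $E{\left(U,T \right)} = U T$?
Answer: $-160$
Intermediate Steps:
$E{\left(U,T \right)} = T U$
$P{\left(n \right)} = n^{2}$ ($P{\left(n \right)} = \left(n + 0\right) \left(n + 0 n\right) = n \left(n + 0\right) = n n = n^{2}$)
$\left(\left(\left(- 3 \left(-1\right)^{2} + P{\left(2 \right)}\right) + 40\right) + 4\right) - 205 = \left(\left(\left(- 3 \left(-1\right)^{2} + 2^{2}\right) + 40\right) + 4\right) - 205 = \left(\left(\left(\left(-3\right) 1 + 4\right) + 40\right) + 4\right) - 205 = \left(\left(\left(-3 + 4\right) + 40\right) + 4\right) - 205 = \left(\left(1 + 40\right) + 4\right) - 205 = \left(41 + 4\right) - 205 = 45 - 205 = -160$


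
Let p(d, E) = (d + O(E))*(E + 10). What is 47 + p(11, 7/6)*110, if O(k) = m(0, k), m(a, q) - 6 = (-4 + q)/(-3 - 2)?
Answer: 389245/18 ≈ 21625.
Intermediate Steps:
m(a, q) = 34/5 - q/5 (m(a, q) = 6 + (-4 + q)/(-3 - 2) = 6 + (-4 + q)/(-5) = 6 + (-4 + q)*(-1/5) = 6 + (4/5 - q/5) = 34/5 - q/5)
O(k) = 34/5 - k/5
p(d, E) = (10 + E)*(34/5 + d - E/5) (p(d, E) = (d + (34/5 - E/5))*(E + 10) = (34/5 + d - E/5)*(10 + E) = (10 + E)*(34/5 + d - E/5))
47 + p(11, 7/6)*110 = 47 + (68 + 10*11 - (7/6)**2/5 + 24*(7/6)/5 + (7/6)*11)*110 = 47 + (68 + 110 - (7*(1/6))**2/5 + 24*(7*(1/6))/5 + (7*(1/6))*11)*110 = 47 + (68 + 110 - (7/6)**2/5 + (24/5)*(7/6) + (7/6)*11)*110 = 47 + (68 + 110 - 1/5*49/36 + 28/5 + 77/6)*110 = 47 + (68 + 110 - 49/180 + 28/5 + 77/6)*110 = 47 + (35309/180)*110 = 47 + 388399/18 = 389245/18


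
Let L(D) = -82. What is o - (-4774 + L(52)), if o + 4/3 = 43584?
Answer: 145316/3 ≈ 48439.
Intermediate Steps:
o = 130748/3 (o = -4/3 + 43584 = 130748/3 ≈ 43583.)
o - (-4774 + L(52)) = 130748/3 - (-4774 - 82) = 130748/3 - 1*(-4856) = 130748/3 + 4856 = 145316/3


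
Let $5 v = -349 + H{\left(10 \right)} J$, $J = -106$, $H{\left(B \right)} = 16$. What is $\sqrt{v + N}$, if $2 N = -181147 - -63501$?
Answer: $4 i \sqrt{3702} \approx 243.38 i$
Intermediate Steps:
$N = -58823$ ($N = \frac{-181147 - -63501}{2} = \frac{-181147 + 63501}{2} = \frac{1}{2} \left(-117646\right) = -58823$)
$v = -409$ ($v = \frac{-349 + 16 \left(-106\right)}{5} = \frac{-349 - 1696}{5} = \frac{1}{5} \left(-2045\right) = -409$)
$\sqrt{v + N} = \sqrt{-409 - 58823} = \sqrt{-59232} = 4 i \sqrt{3702}$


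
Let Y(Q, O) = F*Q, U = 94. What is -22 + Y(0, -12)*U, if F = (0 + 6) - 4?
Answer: -22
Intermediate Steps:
F = 2 (F = 6 - 4 = 2)
Y(Q, O) = 2*Q
-22 + Y(0, -12)*U = -22 + (2*0)*94 = -22 + 0*94 = -22 + 0 = -22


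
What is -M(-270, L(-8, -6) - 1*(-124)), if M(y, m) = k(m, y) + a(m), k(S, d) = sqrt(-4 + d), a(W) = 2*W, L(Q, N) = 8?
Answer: -264 - I*sqrt(274) ≈ -264.0 - 16.553*I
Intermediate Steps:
M(y, m) = sqrt(-4 + y) + 2*m
-M(-270, L(-8, -6) - 1*(-124)) = -(sqrt(-4 - 270) + 2*(8 - 1*(-124))) = -(sqrt(-274) + 2*(8 + 124)) = -(I*sqrt(274) + 2*132) = -(I*sqrt(274) + 264) = -(264 + I*sqrt(274)) = -264 - I*sqrt(274)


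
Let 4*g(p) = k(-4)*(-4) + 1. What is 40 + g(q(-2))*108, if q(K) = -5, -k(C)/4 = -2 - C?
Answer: 931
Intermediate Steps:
k(C) = 8 + 4*C (k(C) = -4*(-2 - C) = 8 + 4*C)
g(p) = 33/4 (g(p) = ((8 + 4*(-4))*(-4) + 1)/4 = ((8 - 16)*(-4) + 1)/4 = (-8*(-4) + 1)/4 = (32 + 1)/4 = (¼)*33 = 33/4)
40 + g(q(-2))*108 = 40 + (33/4)*108 = 40 + 891 = 931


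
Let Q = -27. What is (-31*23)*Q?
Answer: 19251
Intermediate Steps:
(-31*23)*Q = -31*23*(-27) = -713*(-27) = 19251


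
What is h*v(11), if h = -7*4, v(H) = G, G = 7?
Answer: -196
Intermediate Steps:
v(H) = 7
h = -28
h*v(11) = -28*7 = -196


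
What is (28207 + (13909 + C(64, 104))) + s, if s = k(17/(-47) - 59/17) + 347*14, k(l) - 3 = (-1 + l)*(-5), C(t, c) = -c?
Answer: 37470832/799 ≈ 46897.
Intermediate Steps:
k(l) = 8 - 5*l (k(l) = 3 + (-1 + l)*(-5) = 3 + (5 - 5*l) = 8 - 5*l)
s = 3903244/799 (s = (8 - 5*(17/(-47) - 59/17)) + 347*14 = (8 - 5*(17*(-1/47) - 59*1/17)) + 4858 = (8 - 5*(-17/47 - 59/17)) + 4858 = (8 - 5*(-3062/799)) + 4858 = (8 + 15310/799) + 4858 = 21702/799 + 4858 = 3903244/799 ≈ 4885.2)
(28207 + (13909 + C(64, 104))) + s = (28207 + (13909 - 1*104)) + 3903244/799 = (28207 + (13909 - 104)) + 3903244/799 = (28207 + 13805) + 3903244/799 = 42012 + 3903244/799 = 37470832/799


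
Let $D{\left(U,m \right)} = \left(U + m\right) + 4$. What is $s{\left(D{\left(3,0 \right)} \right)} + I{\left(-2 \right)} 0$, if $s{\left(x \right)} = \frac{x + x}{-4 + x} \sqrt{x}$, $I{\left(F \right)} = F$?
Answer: $\frac{14 \sqrt{7}}{3} \approx 12.347$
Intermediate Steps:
$D{\left(U,m \right)} = 4 + U + m$
$s{\left(x \right)} = \frac{2 x^{\frac{3}{2}}}{-4 + x}$ ($s{\left(x \right)} = \frac{2 x}{-4 + x} \sqrt{x} = \frac{2 x^{\frac{3}{2}}}{-4 + x}$)
$s{\left(D{\left(3,0 \right)} \right)} + I{\left(-2 \right)} 0 = \frac{2 \left(4 + 3 + 0\right)^{\frac{3}{2}}}{-4 + \left(4 + 3 + 0\right)} - 0 = \frac{2 \cdot 7^{\frac{3}{2}}}{-4 + 7} + 0 = \frac{2 \cdot 7 \sqrt{7}}{3} + 0 = 2 \cdot 7 \sqrt{7} \cdot \frac{1}{3} + 0 = \frac{14 \sqrt{7}}{3} + 0 = \frac{14 \sqrt{7}}{3}$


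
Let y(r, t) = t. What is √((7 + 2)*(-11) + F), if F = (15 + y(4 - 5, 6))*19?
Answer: 10*√3 ≈ 17.320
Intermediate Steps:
F = 399 (F = (15 + 6)*19 = 21*19 = 399)
√((7 + 2)*(-11) + F) = √((7 + 2)*(-11) + 399) = √(9*(-11) + 399) = √(-99 + 399) = √300 = 10*√3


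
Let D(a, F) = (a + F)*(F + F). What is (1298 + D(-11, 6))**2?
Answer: 1532644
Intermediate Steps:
D(a, F) = 2*F*(F + a) (D(a, F) = (F + a)*(2*F) = 2*F*(F + a))
(1298 + D(-11, 6))**2 = (1298 + 2*6*(6 - 11))**2 = (1298 + 2*6*(-5))**2 = (1298 - 60)**2 = 1238**2 = 1532644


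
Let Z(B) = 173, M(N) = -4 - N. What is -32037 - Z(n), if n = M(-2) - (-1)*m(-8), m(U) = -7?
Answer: -32210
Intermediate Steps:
n = -9 (n = (-4 - 1*(-2)) - (-1)*(-7) = (-4 + 2) - 1*7 = -2 - 7 = -9)
-32037 - Z(n) = -32037 - 1*173 = -32037 - 173 = -32210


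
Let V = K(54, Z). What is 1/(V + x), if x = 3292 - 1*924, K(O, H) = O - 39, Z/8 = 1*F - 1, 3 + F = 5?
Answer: 1/2383 ≈ 0.00041964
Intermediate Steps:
F = 2 (F = -3 + 5 = 2)
Z = 8 (Z = 8*(1*2 - 1) = 8*(2 - 1) = 8*1 = 8)
K(O, H) = -39 + O
x = 2368 (x = 3292 - 924 = 2368)
V = 15 (V = -39 + 54 = 15)
1/(V + x) = 1/(15 + 2368) = 1/2383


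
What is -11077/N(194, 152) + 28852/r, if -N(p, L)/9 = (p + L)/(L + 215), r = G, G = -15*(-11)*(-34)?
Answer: 3786042977/2911590 ≈ 1300.3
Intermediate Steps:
G = -5610 (G = 165*(-34) = -5610)
r = -5610
N(p, L) = -9*(L + p)/(215 + L) (N(p, L) = -9*(p + L)/(L + 215) = -9*(L + p)/(215 + L))
-11077/N(194, 152) + 28852/r = -11077*(215 + 152)/(9*(-1*152 - 1*194)) + 28852/(-5610) = -11077*367/(9*(-152 - 194)) + 28852*(-1/5610) = -11077/(9*(1/367)*(-346)) - 14426/2805 = -11077/(-3114/367) - 14426/2805 = -11077*(-367/3114) - 14426/2805 = 4065259/3114 - 14426/2805 = 3786042977/2911590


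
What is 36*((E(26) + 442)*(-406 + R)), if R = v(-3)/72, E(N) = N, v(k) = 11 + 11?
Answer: -6835140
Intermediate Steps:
v(k) = 22
R = 11/36 (R = 22/72 = 22*(1/72) = 11/36 ≈ 0.30556)
36*((E(26) + 442)*(-406 + R)) = 36*((26 + 442)*(-406 + 11/36)) = 36*(468*(-14605/36)) = 36*(-189865) = -6835140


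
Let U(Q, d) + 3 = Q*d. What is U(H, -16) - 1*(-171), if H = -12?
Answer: 360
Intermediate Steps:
U(Q, d) = -3 + Q*d
U(H, -16) - 1*(-171) = (-3 - 12*(-16)) - 1*(-171) = (-3 + 192) + 171 = 189 + 171 = 360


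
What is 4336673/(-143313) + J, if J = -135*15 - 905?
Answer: -18445381/6231 ≈ -2960.3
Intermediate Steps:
J = -2930 (J = -2025 - 905 = -2930)
4336673/(-143313) + J = 4336673/(-143313) - 2930 = 4336673*(-1/143313) - 2930 = -188551/6231 - 2930 = -18445381/6231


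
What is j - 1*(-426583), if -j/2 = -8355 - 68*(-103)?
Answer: 429285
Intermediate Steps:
j = 2702 (j = -2*(-8355 - 68*(-103)) = -2*(-8355 + 7004) = -2*(-1351) = 2702)
j - 1*(-426583) = 2702 - 1*(-426583) = 2702 + 426583 = 429285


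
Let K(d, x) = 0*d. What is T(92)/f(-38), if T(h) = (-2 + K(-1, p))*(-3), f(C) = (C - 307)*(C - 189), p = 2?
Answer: 2/26105 ≈ 7.6614e-5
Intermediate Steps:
K(d, x) = 0
f(C) = (-307 + C)*(-189 + C)
T(h) = 6 (T(h) = (-2 + 0)*(-3) = -2*(-3) = 6)
T(92)/f(-38) = 6/(58023 + (-38)**2 - 496*(-38)) = 6/(58023 + 1444 + 18848) = 6/78315 = 6*(1/78315) = 2/26105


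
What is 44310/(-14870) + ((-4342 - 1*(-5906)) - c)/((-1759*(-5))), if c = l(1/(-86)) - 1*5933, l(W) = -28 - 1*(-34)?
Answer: -27831528/13078165 ≈ -2.1281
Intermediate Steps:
l(W) = 6 (l(W) = -28 + 34 = 6)
c = -5927 (c = 6 - 1*5933 = 6 - 5933 = -5927)
44310/(-14870) + ((-4342 - 1*(-5906)) - c)/((-1759*(-5))) = 44310/(-14870) + ((-4342 - 1*(-5906)) - 1*(-5927))/((-1759*(-5))) = 44310*(-1/14870) + ((-4342 + 5906) + 5927)/8795 = -4431/1487 + (1564 + 5927)*(1/8795) = -4431/1487 + 7491*(1/8795) = -4431/1487 + 7491/8795 = -27831528/13078165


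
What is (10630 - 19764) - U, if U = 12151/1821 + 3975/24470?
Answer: -81462885205/8911974 ≈ -9140.8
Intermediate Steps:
U = 60914689/8911974 (U = 12151*(1/1821) + 3975*(1/24470) = 12151/1821 + 795/4894 = 60914689/8911974 ≈ 6.8352)
(10630 - 19764) - U = (10630 - 19764) - 1*60914689/8911974 = -9134 - 60914689/8911974 = -81462885205/8911974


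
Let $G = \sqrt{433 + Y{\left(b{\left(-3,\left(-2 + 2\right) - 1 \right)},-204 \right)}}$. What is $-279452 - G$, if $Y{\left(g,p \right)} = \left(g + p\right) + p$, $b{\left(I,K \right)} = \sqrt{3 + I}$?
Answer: $-279457$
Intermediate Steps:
$Y{\left(g,p \right)} = g + 2 p$
$G = 5$ ($G = \sqrt{433 + \left(\sqrt{3 - 3} + 2 \left(-204\right)\right)} = \sqrt{433 - \left(408 - \sqrt{0}\right)} = \sqrt{433 + \left(0 - 408\right)} = \sqrt{433 - 408} = \sqrt{25} = 5$)
$-279452 - G = -279452 - 5 = -279457$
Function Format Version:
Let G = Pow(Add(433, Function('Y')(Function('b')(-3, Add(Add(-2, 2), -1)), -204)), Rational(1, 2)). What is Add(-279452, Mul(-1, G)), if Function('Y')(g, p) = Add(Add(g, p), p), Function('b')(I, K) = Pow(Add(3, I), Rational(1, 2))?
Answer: -279457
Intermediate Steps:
Function('Y')(g, p) = Add(g, Mul(2, p))
G = 5 (G = Pow(Add(433, Add(Pow(Add(3, -3), Rational(1, 2)), Mul(2, -204))), Rational(1, 2)) = Pow(Add(433, Add(Pow(0, Rational(1, 2)), -408)), Rational(1, 2)) = Pow(Add(433, Add(0, -408)), Rational(1, 2)) = Pow(Add(433, -408), Rational(1, 2)) = Pow(25, Rational(1, 2)) = 5)
Add(-279452, Mul(-1, G)) = Add(-279452, Mul(-1, 5)) = Add(-279452, -5) = -279457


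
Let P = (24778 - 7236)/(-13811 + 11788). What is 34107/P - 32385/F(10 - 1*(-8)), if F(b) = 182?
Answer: -66968457/16289 ≈ -4111.3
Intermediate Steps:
P = -2506/289 (P = 17542/(-2023) = 17542*(-1/2023) = -2506/289 ≈ -8.6713)
34107/P - 32385/F(10 - 1*(-8)) = 34107/(-2506/289) - 32385/182 = 34107*(-289/2506) - 32385*1/182 = -9856923/2506 - 32385/182 = -66968457/16289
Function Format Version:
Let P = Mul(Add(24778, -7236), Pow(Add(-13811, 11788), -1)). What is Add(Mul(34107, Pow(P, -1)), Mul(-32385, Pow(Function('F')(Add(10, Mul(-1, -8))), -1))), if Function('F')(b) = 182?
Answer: Rational(-66968457, 16289) ≈ -4111.3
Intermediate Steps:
P = Rational(-2506, 289) (P = Mul(17542, Pow(-2023, -1)) = Mul(17542, Rational(-1, 2023)) = Rational(-2506, 289) ≈ -8.6713)
Add(Mul(34107, Pow(P, -1)), Mul(-32385, Pow(Function('F')(Add(10, Mul(-1, -8))), -1))) = Add(Mul(34107, Pow(Rational(-2506, 289), -1)), Mul(-32385, Pow(182, -1))) = Add(Mul(34107, Rational(-289, 2506)), Mul(-32385, Rational(1, 182))) = Add(Rational(-9856923, 2506), Rational(-32385, 182)) = Rational(-66968457, 16289)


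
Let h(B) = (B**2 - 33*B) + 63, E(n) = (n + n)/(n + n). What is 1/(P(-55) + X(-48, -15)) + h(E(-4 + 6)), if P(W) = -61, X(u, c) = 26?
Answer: 1084/35 ≈ 30.971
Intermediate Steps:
E(n) = 1 (E(n) = (2*n)/((2*n)) = (2*n)*(1/(2*n)) = 1)
h(B) = 63 + B**2 - 33*B
1/(P(-55) + X(-48, -15)) + h(E(-4 + 6)) = 1/(-61 + 26) + (63 + 1**2 - 33*1) = 1/(-35) + (63 + 1 - 33) = -1/35 + 31 = 1084/35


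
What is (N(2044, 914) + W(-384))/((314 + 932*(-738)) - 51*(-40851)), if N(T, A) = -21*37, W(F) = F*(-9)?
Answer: 2679/1395899 ≈ 0.0019192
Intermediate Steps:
W(F) = -9*F
N(T, A) = -777
(N(2044, 914) + W(-384))/((314 + 932*(-738)) - 51*(-40851)) = (-777 - 9*(-384))/((314 + 932*(-738)) - 51*(-40851)) = (-777 + 3456)/((314 - 687816) + 2083401) = 2679/(-687502 + 2083401) = 2679/1395899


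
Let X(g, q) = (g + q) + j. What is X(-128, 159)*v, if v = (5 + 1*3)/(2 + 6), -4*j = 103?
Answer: 21/4 ≈ 5.2500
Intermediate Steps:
j = -103/4 (j = -¼*103 = -103/4 ≈ -25.750)
v = 1 (v = (5 + 3)/8 = 8*(⅛) = 1)
X(g, q) = -103/4 + g + q (X(g, q) = (g + q) - 103/4 = -103/4 + g + q)
X(-128, 159)*v = (-103/4 - 128 + 159)*1 = (21/4)*1 = 21/4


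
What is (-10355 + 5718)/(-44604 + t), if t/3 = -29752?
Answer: 4637/133860 ≈ 0.034641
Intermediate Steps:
t = -89256 (t = 3*(-29752) = -89256)
(-10355 + 5718)/(-44604 + t) = (-10355 + 5718)/(-44604 - 89256) = -4637/(-133860) = -4637*(-1/133860) = 4637/133860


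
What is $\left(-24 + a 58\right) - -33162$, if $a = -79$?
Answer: $28556$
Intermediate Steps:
$\left(-24 + a 58\right) - -33162 = \left(-24 - 4582\right) - -33162 = \left(-24 - 4582\right) + 33162 = -4606 + 33162 = 28556$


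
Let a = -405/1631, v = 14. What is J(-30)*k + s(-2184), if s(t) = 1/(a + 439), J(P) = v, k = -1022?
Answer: -10238860401/715604 ≈ -14308.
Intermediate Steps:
J(P) = 14
a = -405/1631 (a = -405*1/1631 = -405/1631 ≈ -0.24831)
s(t) = 1631/715604 (s(t) = 1/(-405/1631 + 439) = 1/(715604/1631) = 1631/715604)
J(-30)*k + s(-2184) = 14*(-1022) + 1631/715604 = -14308 + 1631/715604 = -10238860401/715604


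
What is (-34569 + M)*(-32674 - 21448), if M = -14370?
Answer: 2648676558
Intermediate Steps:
(-34569 + M)*(-32674 - 21448) = (-34569 - 14370)*(-32674 - 21448) = -48939*(-54122) = 2648676558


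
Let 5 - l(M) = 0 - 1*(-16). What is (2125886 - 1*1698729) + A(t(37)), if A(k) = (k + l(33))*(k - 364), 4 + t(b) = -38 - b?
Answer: 467027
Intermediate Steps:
t(b) = -42 - b (t(b) = -4 + (-38 - b) = -42 - b)
l(M) = -11 (l(M) = 5 - (0 - 1*(-16)) = 5 - (0 + 16) = 5 - 1*16 = 5 - 16 = -11)
A(k) = (-364 + k)*(-11 + k) (A(k) = (k - 11)*(k - 364) = (-11 + k)*(-364 + k) = (-364 + k)*(-11 + k))
(2125886 - 1*1698729) + A(t(37)) = (2125886 - 1*1698729) + (4004 + (-42 - 1*37)² - 375*(-42 - 1*37)) = (2125886 - 1698729) + (4004 + (-42 - 37)² - 375*(-42 - 37)) = 427157 + (4004 + (-79)² - 375*(-79)) = 427157 + (4004 + 6241 + 29625) = 427157 + 39870 = 467027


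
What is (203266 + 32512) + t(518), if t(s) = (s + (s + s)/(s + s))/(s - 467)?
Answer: 4008399/17 ≈ 2.3579e+5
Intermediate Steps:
t(s) = (1 + s)/(-467 + s) (t(s) = (s + (2*s)/((2*s)))/(-467 + s) = (s + (2*s)*(1/(2*s)))/(-467 + s) = (s + 1)/(-467 + s) = (1 + s)/(-467 + s))
(203266 + 32512) + t(518) = (203266 + 32512) + (1 + 518)/(-467 + 518) = 235778 + 519/51 = 235778 + (1/51)*519 = 235778 + 173/17 = 4008399/17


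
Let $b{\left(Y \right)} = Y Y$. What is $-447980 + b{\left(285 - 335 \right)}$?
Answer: $-445480$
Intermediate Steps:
$b{\left(Y \right)} = Y^{2}$
$-447980 + b{\left(285 - 335 \right)} = -447980 + \left(285 - 335\right)^{2} = -447980 + \left(-50\right)^{2} = -447980 + 2500 = -445480$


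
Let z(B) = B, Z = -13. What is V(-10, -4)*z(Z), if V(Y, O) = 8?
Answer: -104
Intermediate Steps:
V(-10, -4)*z(Z) = 8*(-13) = -104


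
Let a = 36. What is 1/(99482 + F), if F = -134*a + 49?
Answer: 1/94707 ≈ 1.0559e-5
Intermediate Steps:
F = -4775 (F = -134*36 + 49 = -4824 + 49 = -4775)
1/(99482 + F) = 1/(99482 - 4775) = 1/94707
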